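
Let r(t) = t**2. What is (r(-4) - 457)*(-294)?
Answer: 129654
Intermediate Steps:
(r(-4) - 457)*(-294) = ((-4)**2 - 457)*(-294) = (16 - 457)*(-294) = -441*(-294) = 129654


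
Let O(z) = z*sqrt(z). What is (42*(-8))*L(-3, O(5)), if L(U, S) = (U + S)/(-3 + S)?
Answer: -336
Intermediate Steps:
O(z) = z**(3/2)
L(U, S) = (S + U)/(-3 + S)
(42*(-8))*L(-3, O(5)) = (42*(-8))*((5**(3/2) - 3)/(-3 + 5**(3/2))) = -336*(5*sqrt(5) - 3)/(-3 + 5*sqrt(5)) = -336*(-3 + 5*sqrt(5))/(-3 + 5*sqrt(5)) = -336*1 = -336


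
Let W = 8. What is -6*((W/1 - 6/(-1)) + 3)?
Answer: -102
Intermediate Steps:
-6*((W/1 - 6/(-1)) + 3) = -6*((8/1 - 6/(-1)) + 3) = -6*((8*1 - 6*(-1)) + 3) = -6*((8 + 6) + 3) = -6*(14 + 3) = -6*17 = -102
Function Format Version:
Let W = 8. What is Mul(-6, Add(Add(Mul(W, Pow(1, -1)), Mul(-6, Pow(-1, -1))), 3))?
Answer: -102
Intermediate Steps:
Mul(-6, Add(Add(Mul(W, Pow(1, -1)), Mul(-6, Pow(-1, -1))), 3)) = Mul(-6, Add(Add(Mul(8, Pow(1, -1)), Mul(-6, Pow(-1, -1))), 3)) = Mul(-6, Add(Add(Mul(8, 1), Mul(-6, -1)), 3)) = Mul(-6, Add(Add(8, 6), 3)) = Mul(-6, Add(14, 3)) = Mul(-6, 17) = -102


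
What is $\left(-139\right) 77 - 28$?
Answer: $-10731$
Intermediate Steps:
$\left(-139\right) 77 - 28 = -10703 - 28 = -10731$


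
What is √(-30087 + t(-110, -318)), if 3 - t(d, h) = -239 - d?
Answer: I*√29955 ≈ 173.08*I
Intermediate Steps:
t(d, h) = 242 + d (t(d, h) = 3 - (-239 - d) = 3 + (239 + d) = 242 + d)
√(-30087 + t(-110, -318)) = √(-30087 + (242 - 110)) = √(-30087 + 132) = √(-29955) = I*√29955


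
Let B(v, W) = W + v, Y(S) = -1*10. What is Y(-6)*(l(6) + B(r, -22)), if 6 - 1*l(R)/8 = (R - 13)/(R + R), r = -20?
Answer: -320/3 ≈ -106.67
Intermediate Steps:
Y(S) = -10
l(R) = 48 - 4*(-13 + R)/R (l(R) = 48 - 8*(R - 13)/(R + R) = 48 - 8*(-13 + R)/(2*R) = 48 - 8*(-13 + R)*1/(2*R) = 48 - 4*(-13 + R)/R)
Y(-6)*(l(6) + B(r, -22)) = -10*((44 + 52/6) + (-22 - 20)) = -10*((44 + 52*(1/6)) - 42) = -10*((44 + 26/3) - 42) = -10*(158/3 - 42) = -10*32/3 = -320/3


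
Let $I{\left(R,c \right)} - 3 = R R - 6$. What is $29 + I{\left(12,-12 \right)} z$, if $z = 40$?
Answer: $5669$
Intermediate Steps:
$I{\left(R,c \right)} = -3 + R^{2}$ ($I{\left(R,c \right)} = 3 + \left(R R - 6\right) = 3 + \left(R^{2} - 6\right) = 3 + \left(-6 + R^{2}\right) = -3 + R^{2}$)
$29 + I{\left(12,-12 \right)} z = 29 + \left(-3 + 12^{2}\right) 40 = 29 + \left(-3 + 144\right) 40 = 29 + 141 \cdot 40 = 29 + 5640 = 5669$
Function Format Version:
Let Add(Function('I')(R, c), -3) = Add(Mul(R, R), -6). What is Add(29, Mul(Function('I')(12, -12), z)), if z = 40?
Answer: 5669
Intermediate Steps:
Function('I')(R, c) = Add(-3, Pow(R, 2)) (Function('I')(R, c) = Add(3, Add(Mul(R, R), -6)) = Add(3, Add(Pow(R, 2), -6)) = Add(3, Add(-6, Pow(R, 2))) = Add(-3, Pow(R, 2)))
Add(29, Mul(Function('I')(12, -12), z)) = Add(29, Mul(Add(-3, Pow(12, 2)), 40)) = Add(29, Mul(Add(-3, 144), 40)) = Add(29, Mul(141, 40)) = Add(29, 5640) = 5669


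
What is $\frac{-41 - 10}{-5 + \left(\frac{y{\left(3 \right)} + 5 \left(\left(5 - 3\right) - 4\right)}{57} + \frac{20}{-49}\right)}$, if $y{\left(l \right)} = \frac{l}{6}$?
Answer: $\frac{14994}{1639} \approx 9.1483$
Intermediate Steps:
$y{\left(l \right)} = \frac{l}{6}$ ($y{\left(l \right)} = l \frac{1}{6} = \frac{l}{6}$)
$\frac{-41 - 10}{-5 + \left(\frac{y{\left(3 \right)} + 5 \left(\left(5 - 3\right) - 4\right)}{57} + \frac{20}{-49}\right)} = \frac{-41 - 10}{-5 + \left(\frac{\frac{1}{6} \cdot 3 + 5 \left(\left(5 - 3\right) - 4\right)}{57} + \frac{20}{-49}\right)} = \frac{1}{-5 + \left(\left(\frac{1}{2} + 5 \left(2 - 4\right)\right) \frac{1}{57} + 20 \left(- \frac{1}{49}\right)\right)} \left(-51\right) = \frac{1}{-5 - \left(\frac{20}{49} - \left(\frac{1}{2} + 5 \left(-2\right)\right) \frac{1}{57}\right)} \left(-51\right) = \frac{1}{-5 - \left(\frac{20}{49} - \left(\frac{1}{2} - 10\right) \frac{1}{57}\right)} \left(-51\right) = \frac{1}{-5 - \frac{169}{294}} \left(-51\right) = \frac{1}{- \frac{1639}{294}} \left(-51\right) = \left(- \frac{294}{1639}\right) \left(-51\right) = \frac{14994}{1639}$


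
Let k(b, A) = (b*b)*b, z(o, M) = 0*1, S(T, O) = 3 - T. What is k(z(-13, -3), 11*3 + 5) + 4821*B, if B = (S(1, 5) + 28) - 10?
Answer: 96420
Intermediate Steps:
B = 20 (B = ((3 - 1*1) + 28) - 10 = ((3 - 1) + 28) - 10 = (2 + 28) - 10 = 30 - 10 = 20)
z(o, M) = 0
k(b, A) = b**3 (k(b, A) = b**2*b = b**3)
k(z(-13, -3), 11*3 + 5) + 4821*B = 0**3 + 4821*20 = 0 + 96420 = 96420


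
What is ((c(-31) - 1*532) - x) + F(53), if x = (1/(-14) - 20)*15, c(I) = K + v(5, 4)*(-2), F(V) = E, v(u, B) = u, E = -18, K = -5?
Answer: -3695/14 ≈ -263.93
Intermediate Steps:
F(V) = -18
c(I) = -15 (c(I) = -5 + 5*(-2) = -5 - 10 = -15)
x = -4215/14 (x = (-1/14 - 20)*15 = -281/14*15 = -4215/14 ≈ -301.07)
((c(-31) - 1*532) - x) + F(53) = ((-15 - 1*532) - 1*(-4215/14)) - 18 = ((-15 - 532) + 4215/14) - 18 = (-547 + 4215/14) - 18 = -3443/14 - 18 = -3695/14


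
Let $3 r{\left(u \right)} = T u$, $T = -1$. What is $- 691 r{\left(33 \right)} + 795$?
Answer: $8396$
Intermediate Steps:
$r{\left(u \right)} = - \frac{u}{3}$ ($r{\left(u \right)} = \frac{\left(-1\right) u}{3} = - \frac{u}{3}$)
$- 691 r{\left(33 \right)} + 795 = - 691 \left(\left(- \frac{1}{3}\right) 33\right) + 795 = \left(-691\right) \left(-11\right) + 795 = 7601 + 795 = 8396$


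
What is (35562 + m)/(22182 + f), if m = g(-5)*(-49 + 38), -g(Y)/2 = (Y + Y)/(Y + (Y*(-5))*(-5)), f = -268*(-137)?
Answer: 231164/382837 ≈ 0.60382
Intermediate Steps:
f = 36716
g(Y) = -2/13 (g(Y) = -2*(Y + Y)/(Y + (Y*(-5))*(-5)) = -2*2*Y/(Y - 5*Y*(-5)) = -2*2*Y/(Y + 25*Y) = -2*2*Y/(26*Y) = -2*2*Y*1/(26*Y) = -2*1/13 = -2/13)
m = 22/13 (m = -2*(-49 + 38)/13 = -2/13*(-11) = 22/13 ≈ 1.6923)
(35562 + m)/(22182 + f) = (35562 + 22/13)/(22182 + 36716) = (462328/13)/58898 = (462328/13)*(1/58898) = 231164/382837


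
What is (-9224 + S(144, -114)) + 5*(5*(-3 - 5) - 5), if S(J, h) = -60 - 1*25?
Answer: -9534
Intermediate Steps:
S(J, h) = -85 (S(J, h) = -60 - 25 = -85)
(-9224 + S(144, -114)) + 5*(5*(-3 - 5) - 5) = (-9224 - 85) + 5*(5*(-3 - 5) - 5) = -9309 + 5*(5*(-8) - 5) = -9309 + 5*(-40 - 5) = -9309 + 5*(-45) = -9309 - 225 = -9534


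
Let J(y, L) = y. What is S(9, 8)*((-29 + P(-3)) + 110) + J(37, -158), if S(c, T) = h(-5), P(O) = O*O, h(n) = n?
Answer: -413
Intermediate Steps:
P(O) = O**2
S(c, T) = -5
S(9, 8)*((-29 + P(-3)) + 110) + J(37, -158) = -5*((-29 + (-3)**2) + 110) + 37 = -5*((-29 + 9) + 110) + 37 = -5*(-20 + 110) + 37 = -5*90 + 37 = -450 + 37 = -413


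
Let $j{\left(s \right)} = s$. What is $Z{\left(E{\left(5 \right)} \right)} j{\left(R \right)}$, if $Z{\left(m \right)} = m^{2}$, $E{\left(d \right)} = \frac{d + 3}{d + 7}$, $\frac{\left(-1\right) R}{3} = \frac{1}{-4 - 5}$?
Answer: $\frac{4}{27} \approx 0.14815$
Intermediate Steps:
$R = \frac{1}{3}$ ($R = - \frac{3}{-4 - 5} = - \frac{3}{-9} = \left(-3\right) \left(- \frac{1}{9}\right) = \frac{1}{3} \approx 0.33333$)
$E{\left(d \right)} = \frac{3 + d}{7 + d}$
$Z{\left(E{\left(5 \right)} \right)} j{\left(R \right)} = \left(\frac{3 + 5}{7 + 5}\right)^{2} \cdot \frac{1}{3} = \left(\frac{1}{12} \cdot 8\right)^{2} \cdot \frac{1}{3} = \left(\frac{2}{3}\right)^{2} \cdot \frac{1}{3} = \frac{4}{9} \cdot \frac{1}{3} = \frac{4}{27}$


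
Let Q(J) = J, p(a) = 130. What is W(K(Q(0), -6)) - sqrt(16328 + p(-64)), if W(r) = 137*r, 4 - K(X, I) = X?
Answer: 548 - sqrt(16458) ≈ 419.71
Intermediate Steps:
K(X, I) = 4 - X
W(K(Q(0), -6)) - sqrt(16328 + p(-64)) = 137*(4 - 1*0) - sqrt(16328 + 130) = 137*(4 + 0) - sqrt(16458) = 137*4 - sqrt(16458) = 548 - sqrt(16458)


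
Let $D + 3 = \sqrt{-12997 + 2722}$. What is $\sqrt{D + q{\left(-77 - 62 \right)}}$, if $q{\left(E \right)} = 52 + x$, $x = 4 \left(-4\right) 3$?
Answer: $\sqrt{1 + 5 i \sqrt{411}} \approx 7.1544 + 7.0842 i$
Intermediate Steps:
$x = -48$ ($x = \left(-16\right) 3 = -48$)
$q{\left(E \right)} = 4$ ($q{\left(E \right)} = 52 - 48 = 4$)
$D = -3 + 5 i \sqrt{411}$ ($D = -3 + \sqrt{-12997 + 2722} = -3 + \sqrt{-10275} = -3 + 5 i \sqrt{411} \approx -3.0 + 101.37 i$)
$\sqrt{D + q{\left(-77 - 62 \right)}} = \sqrt{\left(-3 + 5 i \sqrt{411}\right) + 4} = \sqrt{1 + 5 i \sqrt{411}}$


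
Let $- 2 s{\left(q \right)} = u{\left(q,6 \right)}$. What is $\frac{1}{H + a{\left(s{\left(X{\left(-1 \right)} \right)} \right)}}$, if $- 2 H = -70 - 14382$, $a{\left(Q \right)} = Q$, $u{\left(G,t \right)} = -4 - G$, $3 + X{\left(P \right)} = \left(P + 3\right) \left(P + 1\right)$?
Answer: $\frac{2}{14453} \approx 0.00013838$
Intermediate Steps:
$X{\left(P \right)} = -3 + \left(1 + P\right) \left(3 + P\right)$ ($X{\left(P \right)} = -3 + \left(P + 3\right) \left(P + 1\right) = -3 + \left(3 + P\right) \left(1 + P\right) = -3 + \left(1 + P\right) \left(3 + P\right)$)
$s{\left(q \right)} = 2 + \frac{q}{2}$ ($s{\left(q \right)} = - \frac{-4 - q}{2} = 2 + \frac{q}{2}$)
$H = 7226$ ($H = - \frac{-70 - 14382}{2} = \left(- \frac{1}{2}\right) \left(-14452\right) = 7226$)
$\frac{1}{H + a{\left(s{\left(X{\left(-1 \right)} \right)} \right)}} = \frac{1}{7226 + \left(2 + \frac{\left(-1\right) \left(4 - 1\right)}{2}\right)} = \frac{1}{7226 + \left(2 + \frac{\left(-1\right) 3}{2}\right)} = \frac{1}{7226 + \left(2 + \frac{1}{2} \left(-3\right)\right)} = \frac{1}{7226 + \left(2 - \frac{3}{2}\right)} = \frac{1}{7226 + \frac{1}{2}} = \frac{1}{\frac{14453}{2}} = \frac{2}{14453}$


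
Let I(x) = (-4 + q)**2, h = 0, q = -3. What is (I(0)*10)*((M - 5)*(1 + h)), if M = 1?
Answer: -1960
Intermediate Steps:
I(x) = 49 (I(x) = (-4 - 3)**2 = (-7)**2 = 49)
(I(0)*10)*((M - 5)*(1 + h)) = (49*10)*((1 - 5)*(1 + 0)) = 490*(-4*1) = 490*(-4) = -1960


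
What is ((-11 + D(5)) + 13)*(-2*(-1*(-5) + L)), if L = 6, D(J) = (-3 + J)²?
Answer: -132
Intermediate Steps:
((-11 + D(5)) + 13)*(-2*(-1*(-5) + L)) = ((-11 + (-3 + 5)²) + 13)*(-2*(-1*(-5) + 6)) = ((-11 + 2²) + 13)*(-2*(5 + 6)) = ((-11 + 4) + 13)*(-2*11) = (-7 + 13)*(-22) = 6*(-22) = -132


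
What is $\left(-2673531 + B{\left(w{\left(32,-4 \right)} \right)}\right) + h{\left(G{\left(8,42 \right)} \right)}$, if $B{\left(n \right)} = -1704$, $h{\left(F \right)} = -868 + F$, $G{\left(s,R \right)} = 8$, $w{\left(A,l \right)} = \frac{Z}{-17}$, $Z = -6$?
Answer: $-2676095$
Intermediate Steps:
$w{\left(A,l \right)} = \frac{6}{17}$ ($w{\left(A,l \right)} = - \frac{6}{-17} = \left(-6\right) \left(- \frac{1}{17}\right) = \frac{6}{17}$)
$\left(-2673531 + B{\left(w{\left(32,-4 \right)} \right)}\right) + h{\left(G{\left(8,42 \right)} \right)} = \left(-2673531 - 1704\right) + \left(-868 + 8\right) = -2675235 - 860 = -2676095$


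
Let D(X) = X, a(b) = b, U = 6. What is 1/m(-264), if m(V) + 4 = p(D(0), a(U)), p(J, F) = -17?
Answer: -1/21 ≈ -0.047619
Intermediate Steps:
m(V) = -21 (m(V) = -4 - 17 = -21)
1/m(-264) = 1/(-21) = -1/21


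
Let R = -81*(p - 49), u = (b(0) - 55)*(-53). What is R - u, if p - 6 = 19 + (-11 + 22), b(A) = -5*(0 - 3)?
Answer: -1067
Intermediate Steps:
b(A) = 15 (b(A) = -5*(-3) = 15)
p = 36 (p = 6 + (19 + (-11 + 22)) = 6 + (19 + 11) = 6 + 30 = 36)
u = 2120 (u = (15 - 55)*(-53) = -40*(-53) = 2120)
R = 1053 (R = -81*(36 - 49) = -81*(-13) = 1053)
R - u = 1053 - 1*2120 = 1053 - 2120 = -1067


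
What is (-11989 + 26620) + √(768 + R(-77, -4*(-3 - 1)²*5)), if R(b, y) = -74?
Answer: 14631 + √694 ≈ 14657.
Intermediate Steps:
(-11989 + 26620) + √(768 + R(-77, -4*(-3 - 1)²*5)) = (-11989 + 26620) + √(768 - 74) = 14631 + √694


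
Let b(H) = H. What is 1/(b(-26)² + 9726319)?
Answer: 1/9726995 ≈ 1.0281e-7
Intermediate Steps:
1/(b(-26)² + 9726319) = 1/((-26)² + 9726319) = 1/(676 + 9726319) = 1/9726995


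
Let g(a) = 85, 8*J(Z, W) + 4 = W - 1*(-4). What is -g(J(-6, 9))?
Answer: -85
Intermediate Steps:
J(Z, W) = W/8 (J(Z, W) = -½ + (W - 1*(-4))/8 = -½ + (W + 4)/8 = -½ + (4 + W)/8 = -½ + (½ + W/8) = W/8)
-g(J(-6, 9)) = -1*85 = -85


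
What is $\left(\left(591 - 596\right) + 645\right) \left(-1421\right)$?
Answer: $-909440$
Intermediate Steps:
$\left(\left(591 - 596\right) + 645\right) \left(-1421\right) = \left(-5 + 645\right) \left(-1421\right) = 640 \left(-1421\right) = -909440$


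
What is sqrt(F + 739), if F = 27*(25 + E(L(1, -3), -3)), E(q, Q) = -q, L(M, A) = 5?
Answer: sqrt(1279) ≈ 35.763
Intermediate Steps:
F = 540 (F = 27*(25 - 1*5) = 27*(25 - 5) = 27*20 = 540)
sqrt(F + 739) = sqrt(540 + 739) = sqrt(1279)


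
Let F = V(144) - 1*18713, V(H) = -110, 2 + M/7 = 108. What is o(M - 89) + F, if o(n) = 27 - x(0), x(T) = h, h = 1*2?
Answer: -18798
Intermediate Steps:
M = 742 (M = -14 + 7*108 = -14 + 756 = 742)
h = 2
x(T) = 2
F = -18823 (F = -110 - 1*18713 = -110 - 18713 = -18823)
o(n) = 25 (o(n) = 27 - 1*2 = 27 - 2 = 25)
o(M - 89) + F = 25 - 18823 = -18798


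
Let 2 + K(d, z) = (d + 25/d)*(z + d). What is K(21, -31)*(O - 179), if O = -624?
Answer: 3775706/21 ≈ 1.7980e+5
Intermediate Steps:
K(d, z) = -2 + (d + z)*(d + 25/d) (K(d, z) = -2 + (d + 25/d)*(z + d) = -2 + (d + 25/d)*(d + z) = -2 + (d + z)*(d + 25/d))
K(21, -31)*(O - 179) = (23 + 21² + 21*(-31) + 25*(-31)/21)*(-624 - 179) = (23 + 441 - 651 + 25*(-31)*(1/21))*(-803) = (23 + 441 - 651 - 775/21)*(-803) = -4702/21*(-803) = 3775706/21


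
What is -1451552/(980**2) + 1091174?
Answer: 65497628628/60025 ≈ 1.0912e+6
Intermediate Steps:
-1451552/(980**2) + 1091174 = -1451552/960400 + 1091174 = -1451552*1/960400 + 1091174 = -90722/60025 + 1091174 = 65497628628/60025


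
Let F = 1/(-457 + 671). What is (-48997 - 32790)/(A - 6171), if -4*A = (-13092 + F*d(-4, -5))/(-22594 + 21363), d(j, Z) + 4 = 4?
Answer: 100679797/7599774 ≈ 13.248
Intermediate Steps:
d(j, Z) = 0 (d(j, Z) = -4 + 4 = 0)
F = 1/214 ≈ 0.0046729
A = -3273/1231 (A = -(-13092 + (1/214)*0)/(4*(-22594 + 21363)) = -(-13092 + 0)/(4*(-1231)) = -(-3273)*(-1)/1231 = -¼*13092/1231 = -3273/1231 ≈ -2.6588)
(-48997 - 32790)/(A - 6171) = (-48997 - 32790)/(-3273/1231 - 6171) = -81787/(-7599774/1231) = -81787*(-1231/7599774) = 100679797/7599774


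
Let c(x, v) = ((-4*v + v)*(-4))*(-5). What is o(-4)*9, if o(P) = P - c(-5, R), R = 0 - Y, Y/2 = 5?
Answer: -5436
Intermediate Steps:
Y = 10 (Y = 2*5 = 10)
R = -10 (R = 0 - 1*10 = 0 - 10 = -10)
c(x, v) = -60*v (c(x, v) = (-3*v*(-4))*(-5) = (12*v)*(-5) = -60*v)
o(P) = -600 + P (o(P) = P - (-60)*(-10) = P - 1*600 = P - 600 = -600 + P)
o(-4)*9 = (-600 - 4)*9 = -604*9 = -5436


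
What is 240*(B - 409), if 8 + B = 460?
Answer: 10320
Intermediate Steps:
B = 452 (B = -8 + 460 = 452)
240*(B - 409) = 240*(452 - 409) = 240*43 = 10320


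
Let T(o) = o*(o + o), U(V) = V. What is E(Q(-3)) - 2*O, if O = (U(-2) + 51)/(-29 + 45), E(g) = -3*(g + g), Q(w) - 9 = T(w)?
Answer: -1345/8 ≈ -168.13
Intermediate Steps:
T(o) = 2*o² (T(o) = o*(2*o) = 2*o²)
Q(w) = 9 + 2*w²
E(g) = -6*g
O = 49/16 (O = (-2 + 51)/(-29 + 45) = 49/16 ≈ 3.0625)
E(Q(-3)) - 2*O = -6*(9 + 2*(-3)²) - 2*49/16 = -6*(9 + 2*9) - 49/8 = -6*(9 + 18) - 49/8 = -6*27 - 49/8 = -162 - 49/8 = -1345/8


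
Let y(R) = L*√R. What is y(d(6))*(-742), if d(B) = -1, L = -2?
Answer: 1484*I ≈ 1484.0*I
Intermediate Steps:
y(R) = -2*√R
y(d(6))*(-742) = -2*I*(-742) = 1484*I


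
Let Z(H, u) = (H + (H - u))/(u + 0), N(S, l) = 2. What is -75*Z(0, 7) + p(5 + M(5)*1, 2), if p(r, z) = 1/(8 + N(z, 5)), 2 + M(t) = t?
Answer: 751/10 ≈ 75.100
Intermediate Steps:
M(t) = -2 + t
Z(H, u) = (-u + 2*H)/u
p(r, z) = 1/10 (p(r, z) = 1/(8 + 2) = 1/10)
-75*Z(0, 7) + p(5 + M(5)*1, 2) = -75*(-1*7 + 2*0)/7 + 1/10 = -75*(-7 + 0)/7 + 1/10 = -75*(-7)/7 + 1/10 = -75*(-1) + 1/10 = 75 + 1/10 = 751/10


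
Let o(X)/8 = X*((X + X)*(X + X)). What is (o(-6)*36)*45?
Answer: -11197440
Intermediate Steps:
o(X) = 32*X³ (o(X) = 8*(X*((X + X)*(X + X))) = 8*(X*((2*X)*(2*X))) = 8*(X*(4*X²)) = 8*(4*X³) = 32*X³)
(o(-6)*36)*45 = ((32*(-6)³)*36)*45 = ((32*(-216))*36)*45 = -6912*36*45 = -248832*45 = -11197440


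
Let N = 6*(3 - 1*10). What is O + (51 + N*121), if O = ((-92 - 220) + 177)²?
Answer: 13194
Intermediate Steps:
N = -42 (N = 6*(3 - 10) = 6*(-7) = -42)
O = 18225 (O = (-312 + 177)² = (-135)² = 18225)
O + (51 + N*121) = 18225 + (51 - 42*121) = 18225 + (51 - 5082) = 18225 - 5031 = 13194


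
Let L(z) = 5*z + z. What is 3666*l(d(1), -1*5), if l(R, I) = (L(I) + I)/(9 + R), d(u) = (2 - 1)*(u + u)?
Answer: -128310/11 ≈ -11665.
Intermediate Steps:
d(u) = 2*u (d(u) = 1*(2*u) = 2*u)
L(z) = 6*z
l(R, I) = 7*I/(9 + R) (l(R, I) = (6*I + I)/(9 + R) = (7*I)/(9 + R) = 7*I/(9 + R))
3666*l(d(1), -1*5) = 3666*(7*(-1*5)/(9 + 2*1)) = 3666*(7*(-5)/(9 + 2)) = 3666*(7*(-5)/11) = 3666*(7*(-5)*(1/11)) = 3666*(-35/11) = -128310/11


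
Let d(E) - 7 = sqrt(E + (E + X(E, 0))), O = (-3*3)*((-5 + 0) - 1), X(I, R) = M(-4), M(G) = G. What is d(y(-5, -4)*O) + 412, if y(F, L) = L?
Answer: 419 + 2*I*sqrt(109) ≈ 419.0 + 20.881*I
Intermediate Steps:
X(I, R) = -4
O = 54 (O = -9*(-5 - 1) = -9*(-6) = 54)
d(E) = 7 + sqrt(-4 + 2*E) (d(E) = 7 + sqrt(E + (E - 4)) = 7 + sqrt(E + (-4 + E)) = 7 + sqrt(-4 + 2*E))
d(y(-5, -4)*O) + 412 = (7 + sqrt(-4 + 2*(-4*54))) + 412 = (7 + sqrt(-4 + 2*(-216))) + 412 = (7 + sqrt(-4 - 432)) + 412 = (7 + sqrt(-436)) + 412 = (7 + 2*I*sqrt(109)) + 412 = 419 + 2*I*sqrt(109)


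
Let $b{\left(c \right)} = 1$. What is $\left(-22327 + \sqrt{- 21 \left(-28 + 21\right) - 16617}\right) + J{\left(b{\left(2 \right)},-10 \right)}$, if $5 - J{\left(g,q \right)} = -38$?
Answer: $-22284 + 3 i \sqrt{1830} \approx -22284.0 + 128.34 i$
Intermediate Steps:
$J{\left(g,q \right)} = 43$ ($J{\left(g,q \right)} = 5 - -38 = 5 + 38 = 43$)
$\left(-22327 + \sqrt{- 21 \left(-28 + 21\right) - 16617}\right) + J{\left(b{\left(2 \right)},-10 \right)} = \left(-22327 + \sqrt{- 21 \left(-28 + 21\right) - 16617}\right) + 43 = \left(-22327 + \sqrt{\left(-21\right) \left(-7\right) - 16617}\right) + 43 = \left(-22327 + \sqrt{147 - 16617}\right) + 43 = \left(-22327 + \sqrt{-16470}\right) + 43 = \left(-22327 + 3 i \sqrt{1830}\right) + 43 = -22284 + 3 i \sqrt{1830}$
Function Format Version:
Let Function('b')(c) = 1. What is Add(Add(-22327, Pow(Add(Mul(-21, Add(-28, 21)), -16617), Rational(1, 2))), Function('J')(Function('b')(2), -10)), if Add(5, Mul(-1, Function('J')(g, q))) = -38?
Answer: Add(-22284, Mul(3, I, Pow(1830, Rational(1, 2)))) ≈ Add(-22284., Mul(128.34, I))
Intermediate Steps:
Function('J')(g, q) = 43 (Function('J')(g, q) = Add(5, Mul(-1, -38)) = Add(5, 38) = 43)
Add(Add(-22327, Pow(Add(Mul(-21, Add(-28, 21)), -16617), Rational(1, 2))), Function('J')(Function('b')(2), -10)) = Add(Add(-22327, Pow(Add(Mul(-21, Add(-28, 21)), -16617), Rational(1, 2))), 43) = Add(Add(-22327, Pow(Add(Mul(-21, -7), -16617), Rational(1, 2))), 43) = Add(Add(-22327, Pow(Add(147, -16617), Rational(1, 2))), 43) = Add(Add(-22327, Pow(-16470, Rational(1, 2))), 43) = Add(Add(-22327, Mul(3, I, Pow(1830, Rational(1, 2)))), 43) = Add(-22284, Mul(3, I, Pow(1830, Rational(1, 2))))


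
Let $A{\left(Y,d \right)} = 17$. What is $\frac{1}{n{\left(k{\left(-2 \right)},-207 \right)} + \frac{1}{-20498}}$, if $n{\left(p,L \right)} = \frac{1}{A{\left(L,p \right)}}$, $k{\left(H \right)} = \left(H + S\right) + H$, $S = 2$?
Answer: $\frac{348466}{20481} \approx 17.014$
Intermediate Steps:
$k{\left(H \right)} = 2 + 2 H$ ($k{\left(H \right)} = \left(H + 2\right) + H = \left(2 + H\right) + H = 2 + 2 H$)
$n{\left(p,L \right)} = \frac{1}{17}$
$\frac{1}{n{\left(k{\left(-2 \right)},-207 \right)} + \frac{1}{-20498}} = \frac{1}{\frac{1}{17} + \frac{1}{-20498}} = \frac{1}{\frac{1}{17} - \frac{1}{20498}} = \frac{1}{\frac{20481}{348466}} = \frac{348466}{20481}$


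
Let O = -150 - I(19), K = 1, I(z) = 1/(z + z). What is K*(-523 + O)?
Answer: -25575/38 ≈ -673.03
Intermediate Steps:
I(z) = 1/(2*z)
O = -5701/38 (O = -150 - 1/(2*19) = -150 - 1*1/38 = -150 - 1/38 = -5701/38 ≈ -150.03)
K*(-523 + O) = 1*(-523 - 5701/38) = 1*(-25575/38) = -25575/38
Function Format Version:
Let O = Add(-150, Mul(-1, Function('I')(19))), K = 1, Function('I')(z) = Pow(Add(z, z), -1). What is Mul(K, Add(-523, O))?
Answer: Rational(-25575, 38) ≈ -673.03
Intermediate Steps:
Function('I')(z) = Mul(Rational(1, 2), Pow(z, -1)) (Function('I')(z) = Pow(Mul(2, z), -1) = Mul(Rational(1, 2), Pow(z, -1)))
O = Rational(-5701, 38) (O = Add(-150, Mul(-1, Mul(Rational(1, 2), Pow(19, -1)))) = Add(-150, Mul(-1, Mul(Rational(1, 2), Rational(1, 19)))) = Add(-150, Mul(-1, Rational(1, 38))) = Add(-150, Rational(-1, 38)) = Rational(-5701, 38) ≈ -150.03)
Mul(K, Add(-523, O)) = Mul(1, Add(-523, Rational(-5701, 38))) = Mul(1, Rational(-25575, 38)) = Rational(-25575, 38)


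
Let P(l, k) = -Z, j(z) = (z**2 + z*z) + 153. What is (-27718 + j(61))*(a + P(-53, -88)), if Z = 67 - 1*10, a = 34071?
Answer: -684463722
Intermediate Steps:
Z = 57 (Z = 67 - 10 = 57)
j(z) = 153 + 2*z**2 (j(z) = (z**2 + z**2) + 153 = 2*z**2 + 153 = 153 + 2*z**2)
P(l, k) = -57 (P(l, k) = -1*57 = -57)
(-27718 + j(61))*(a + P(-53, -88)) = (-27718 + (153 + 2*61**2))*(34071 - 57) = (-27718 + (153 + 2*3721))*34014 = (-27718 + (153 + 7442))*34014 = (-27718 + 7595)*34014 = -20123*34014 = -684463722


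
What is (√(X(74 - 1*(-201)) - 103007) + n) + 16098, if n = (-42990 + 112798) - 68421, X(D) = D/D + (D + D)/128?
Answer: 17485 + I*√6592109/8 ≈ 17485.0 + 320.94*I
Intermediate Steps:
X(D) = 1 + D/64 (X(D) = 1 + (2*D)*(1/128) = 1 + D/64)
n = 1387 (n = 69808 - 68421 = 1387)
(√(X(74 - 1*(-201)) - 103007) + n) + 16098 = (√((1 + (74 - 1*(-201))/64) - 103007) + 1387) + 16098 = (√((1 + (74 + 201)/64) - 103007) + 1387) + 16098 = (√((1 + (1/64)*275) - 103007) + 1387) + 16098 = (√((1 + 275/64) - 103007) + 1387) + 16098 = (√(339/64 - 103007) + 1387) + 16098 = (√(-6592109/64) + 1387) + 16098 = (I*√6592109/8 + 1387) + 16098 = (1387 + I*√6592109/8) + 16098 = 17485 + I*√6592109/8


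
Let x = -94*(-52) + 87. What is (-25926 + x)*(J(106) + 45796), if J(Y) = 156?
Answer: -962740352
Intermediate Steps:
x = 4975 (x = 4888 + 87 = 4975)
(-25926 + x)*(J(106) + 45796) = (-25926 + 4975)*(156 + 45796) = -20951*45952 = -962740352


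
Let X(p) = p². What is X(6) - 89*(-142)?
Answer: 12674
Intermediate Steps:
X(6) - 89*(-142) = 6² - 89*(-142) = 36 + 12638 = 12674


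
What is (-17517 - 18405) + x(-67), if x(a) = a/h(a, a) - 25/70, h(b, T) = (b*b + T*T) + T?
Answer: -9555349/266 ≈ -35922.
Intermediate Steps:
h(b, T) = T + T² + b² (h(b, T) = (b² + T²) + T = (T² + b²) + T = T + T² + b²)
x(a) = -5/14 + a/(a + 2*a²) (x(a) = a/(a + a² + a²) - 25/70 = a/(a + 2*a²) - 25*1/70 = a/(a + 2*a²) - 5/14 = -5/14 + a/(a + 2*a²))
(-17517 - 18405) + x(-67) = (-17517 - 18405) + (9 - 10*(-67))/(14*(1 + 2*(-67))) = -35922 + (9 + 670)/(14*(1 - 134)) = -35922 + (1/14)*679/(-133) = -35922 + (1/14)*(-1/133)*679 = -35922 - 97/266 = -9555349/266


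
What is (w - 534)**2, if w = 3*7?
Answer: 263169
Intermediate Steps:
w = 21
(w - 534)**2 = (21 - 534)**2 = (-513)**2 = 263169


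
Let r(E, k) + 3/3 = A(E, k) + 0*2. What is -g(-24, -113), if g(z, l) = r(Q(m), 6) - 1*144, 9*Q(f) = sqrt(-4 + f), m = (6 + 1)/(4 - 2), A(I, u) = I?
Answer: 145 - I*sqrt(2)/18 ≈ 145.0 - 0.078567*I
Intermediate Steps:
m = 7/2 ≈ 3.5000
Q(f) = sqrt(-4 + f)/9
r(E, k) = -1 + E (r(E, k) = -1 + (E + 0*2) = -1 + (E + 0) = -1 + E)
g(z, l) = -145 + I*sqrt(2)/18 (g(z, l) = (-1 + sqrt(-4 + 7/2)/9) - 1*144 = (-1 + sqrt(-1/2)/9) - 144 = (-1 + (I*sqrt(2)/2)/9) - 144 = (-1 + I*sqrt(2)/18) - 144 = -145 + I*sqrt(2)/18)
-g(-24, -113) = -(-145 + I*sqrt(2)/18) = 145 - I*sqrt(2)/18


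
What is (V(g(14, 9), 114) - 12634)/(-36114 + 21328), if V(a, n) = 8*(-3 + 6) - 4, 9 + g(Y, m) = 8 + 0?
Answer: 6307/7393 ≈ 0.85310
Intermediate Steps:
g(Y, m) = -1 (g(Y, m) = -9 + (8 + 0) = -9 + 8 = -1)
V(a, n) = 20 (V(a, n) = 8*3 - 4 = 24 - 4 = 20)
(V(g(14, 9), 114) - 12634)/(-36114 + 21328) = (20 - 12634)/(-36114 + 21328) = -12614/(-14786) = -12614*(-1/14786) = 6307/7393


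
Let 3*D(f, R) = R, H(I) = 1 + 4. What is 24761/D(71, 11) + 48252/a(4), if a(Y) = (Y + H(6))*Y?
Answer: 24280/3 ≈ 8093.3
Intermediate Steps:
H(I) = 5
D(f, R) = R/3
a(Y) = Y*(5 + Y) (a(Y) = (Y + 5)*Y = (5 + Y)*Y = Y*(5 + Y))
24761/D(71, 11) + 48252/a(4) = 24761/(((⅓)*11)) + 48252/((4*(5 + 4))) = 24761/(11/3) + 48252/((4*9)) = 24761*(3/11) + 48252/36 = 6753 + 48252*(1/36) = 6753 + 4021/3 = 24280/3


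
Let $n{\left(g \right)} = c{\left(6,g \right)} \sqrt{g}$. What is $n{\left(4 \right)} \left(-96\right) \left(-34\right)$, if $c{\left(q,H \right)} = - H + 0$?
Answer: $-26112$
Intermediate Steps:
$c{\left(q,H \right)} = - H$
$n{\left(g \right)} = - g^{\frac{3}{2}}$ ($n{\left(g \right)} = - g \sqrt{g} = - g^{\frac{3}{2}}$)
$n{\left(4 \right)} \left(-96\right) \left(-34\right) = - 4^{\frac{3}{2}} \left(-96\right) \left(-34\right) = \left(-1\right) 8 \left(-96\right) \left(-34\right) = \left(-8\right) \left(-96\right) \left(-34\right) = 768 \left(-34\right) = -26112$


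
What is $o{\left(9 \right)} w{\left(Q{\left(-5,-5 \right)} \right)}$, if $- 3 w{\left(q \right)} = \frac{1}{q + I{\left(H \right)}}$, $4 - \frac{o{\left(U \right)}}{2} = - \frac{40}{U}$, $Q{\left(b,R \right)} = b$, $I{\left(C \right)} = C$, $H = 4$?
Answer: $\frac{152}{27} \approx 5.6296$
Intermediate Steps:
$o{\left(U \right)} = 8 + \frac{80}{U}$ ($o{\left(U \right)} = 8 - 2 \left(- \frac{40}{U}\right) = 8 + \frac{80}{U}$)
$w{\left(q \right)} = - \frac{1}{3 \left(4 + q\right)}$ ($w{\left(q \right)} = - \frac{1}{3 \left(q + 4\right)} = - \frac{1}{3 \left(4 + q\right)}$)
$o{\left(9 \right)} w{\left(Q{\left(-5,-5 \right)} \right)} = \left(8 + \frac{80}{9}\right) \left(- \frac{1}{12 + 3 \left(-5\right)}\right) = \left(8 + 80 \cdot \frac{1}{9}\right) \left(- \frac{1}{12 - 15}\right) = \left(8 + \frac{80}{9}\right) \left(- \frac{1}{-3}\right) = \frac{152 \left(\left(-1\right) \left(- \frac{1}{3}\right)\right)}{9} = \frac{152}{9} \cdot \frac{1}{3} = \frac{152}{27}$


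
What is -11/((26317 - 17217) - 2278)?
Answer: -11/6822 ≈ -0.0016124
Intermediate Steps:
-11/((26317 - 17217) - 2278) = -11/(9100 - 2278) = -11/6822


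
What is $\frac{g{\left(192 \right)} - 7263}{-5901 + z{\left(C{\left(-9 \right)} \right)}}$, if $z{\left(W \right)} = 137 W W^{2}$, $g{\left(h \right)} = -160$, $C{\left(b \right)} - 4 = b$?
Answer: $\frac{7423}{23026} \approx 0.32237$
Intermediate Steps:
$C{\left(b \right)} = 4 + b$
$z{\left(W \right)} = 137 W^{3}$
$\frac{g{\left(192 \right)} - 7263}{-5901 + z{\left(C{\left(-9 \right)} \right)}} = \frac{-160 - 7263}{-5901 + 137 \left(4 - 9\right)^{3}} = - \frac{7423}{-5901 + 137 \left(-5\right)^{3}} = - \frac{7423}{-5901 + 137 \left(-125\right)} = - \frac{7423}{-5901 - 17125} = - \frac{7423}{-23026} = \left(-7423\right) \left(- \frac{1}{23026}\right) = \frac{7423}{23026}$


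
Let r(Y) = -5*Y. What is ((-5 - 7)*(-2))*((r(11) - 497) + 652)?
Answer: 2400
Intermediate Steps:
((-5 - 7)*(-2))*((r(11) - 497) + 652) = ((-5 - 7)*(-2))*((-5*11 - 497) + 652) = (-12*(-2))*((-55 - 497) + 652) = 24*(-552 + 652) = 24*100 = 2400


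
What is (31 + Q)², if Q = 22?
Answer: 2809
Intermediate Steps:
(31 + Q)² = (31 + 22)² = 53² = 2809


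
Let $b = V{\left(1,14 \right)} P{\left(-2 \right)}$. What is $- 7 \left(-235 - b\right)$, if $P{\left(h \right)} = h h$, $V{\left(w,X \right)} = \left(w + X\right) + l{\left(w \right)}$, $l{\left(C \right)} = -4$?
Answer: $1953$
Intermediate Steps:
$V{\left(w,X \right)} = -4 + X + w$ ($V{\left(w,X \right)} = \left(w + X\right) - 4 = \left(X + w\right) - 4 = -4 + X + w$)
$P{\left(h \right)} = h^{2}$
$b = 44$ ($b = \left(-4 + 14 + 1\right) \left(-2\right)^{2} = 11 \cdot 4 = 44$)
$- 7 \left(-235 - b\right) = - 7 \left(-235 - 44\right) = \left(-7\right) \left(-279\right) = 1953$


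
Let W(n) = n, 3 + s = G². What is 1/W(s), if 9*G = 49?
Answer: 81/2158 ≈ 0.037535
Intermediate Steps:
G = 49/9 (G = (⅑)*49 = 49/9 ≈ 5.4444)
s = 2158/81 (s = -3 + (49/9)² = -3 + 2401/81 = 2158/81 ≈ 26.642)
1/W(s) = 1/(2158/81) = 81/2158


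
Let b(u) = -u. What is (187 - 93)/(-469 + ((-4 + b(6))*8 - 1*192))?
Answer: -94/741 ≈ -0.12686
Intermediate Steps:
(187 - 93)/(-469 + ((-4 + b(6))*8 - 1*192)) = (187 - 93)/(-469 + ((-4 - 1*6)*8 - 1*192)) = 94/(-469 + ((-4 - 6)*8 - 192)) = 94/(-469 + (-10*8 - 192)) = 94/(-469 + (-80 - 192)) = 94/(-469 - 272) = 94/(-741) = 94*(-1/741) = -94/741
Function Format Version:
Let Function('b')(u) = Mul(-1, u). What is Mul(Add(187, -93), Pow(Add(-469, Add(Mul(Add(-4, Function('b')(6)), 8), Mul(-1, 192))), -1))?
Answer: Rational(-94, 741) ≈ -0.12686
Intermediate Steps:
Mul(Add(187, -93), Pow(Add(-469, Add(Mul(Add(-4, Function('b')(6)), 8), Mul(-1, 192))), -1)) = Mul(Add(187, -93), Pow(Add(-469, Add(Mul(Add(-4, Mul(-1, 6)), 8), Mul(-1, 192))), -1)) = Mul(94, Pow(Add(-469, Add(Mul(Add(-4, -6), 8), -192)), -1)) = Mul(94, Pow(Add(-469, Add(Mul(-10, 8), -192)), -1)) = Mul(94, Pow(Add(-469, Add(-80, -192)), -1)) = Mul(94, Pow(Add(-469, -272), -1)) = Mul(94, Pow(-741, -1)) = Mul(94, Rational(-1, 741)) = Rational(-94, 741)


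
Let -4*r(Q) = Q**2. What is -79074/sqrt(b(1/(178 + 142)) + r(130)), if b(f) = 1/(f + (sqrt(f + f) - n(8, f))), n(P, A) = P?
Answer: 79074*sqrt(-12795 + 40*sqrt(10))/(5*sqrt(2162419 - 6760*sqrt(10))) ≈ 1216.5*I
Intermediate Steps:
r(Q) = -Q**2/4
b(f) = 1/(-8 + f + sqrt(2)*sqrt(f)) (b(f) = 1/(f + (sqrt(f + f) - 1*8)) = 1/(f + (sqrt(2*f) - 8)) = 1/(f + (sqrt(2)*sqrt(f) - 8)) = 1/(f + (-8 + sqrt(2)*sqrt(f))) = 1/(-8 + f + sqrt(2)*sqrt(f)))
-79074/sqrt(b(1/(178 + 142)) + r(130)) = -79074/sqrt(1/(-8 + 1/(178 + 142) + sqrt(2)*sqrt(1/(178 + 142))) - 1/4*130**2) = -79074/sqrt(1/(-8 + 1/320 + sqrt(2)*sqrt(1/320)) - 1/4*16900) = -79074/sqrt(1/(-8 + 1/320 + sqrt(2)*sqrt(1/320)) - 4225) = -79074/sqrt(1/(-8 + 1/320 + sqrt(2)*(sqrt(5)/40)) - 4225) = -79074/sqrt(1/(-8 + 1/320 + sqrt(10)/40) - 4225) = -79074/sqrt(1/(-2559/320 + sqrt(10)/40) - 4225) = -79074/sqrt(-4225 + 1/(-2559/320 + sqrt(10)/40))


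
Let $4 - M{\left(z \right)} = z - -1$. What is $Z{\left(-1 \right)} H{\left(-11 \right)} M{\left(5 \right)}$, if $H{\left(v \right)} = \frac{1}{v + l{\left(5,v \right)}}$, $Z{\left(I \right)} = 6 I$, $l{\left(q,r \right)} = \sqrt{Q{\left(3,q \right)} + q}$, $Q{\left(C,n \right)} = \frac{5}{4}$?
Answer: $- \frac{24}{17} \approx -1.4118$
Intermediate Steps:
$M{\left(z \right)} = 3 - z$ ($M{\left(z \right)} = 4 - \left(z - -1\right) = 4 - \left(z + 1\right) = 4 - \left(1 + z\right) = 3 - z$)
$Q{\left(C,n \right)} = \frac{5}{4}$ ($Q{\left(C,n \right)} = 5 \cdot \frac{1}{4} = \frac{5}{4}$)
$l{\left(q,r \right)} = \sqrt{\frac{5}{4} + q}$
$H{\left(v \right)} = \frac{1}{\frac{5}{2} + v}$ ($H{\left(v \right)} = \frac{1}{v + \frac{\sqrt{5 + 4 \cdot 5}}{2}} = \frac{1}{v + \frac{\sqrt{5 + 20}}{2}} = \frac{1}{v + \frac{\sqrt{25}}{2}} = \frac{1}{v + \frac{1}{2} \cdot 5} = \frac{1}{v + \frac{5}{2}} = \frac{1}{\frac{5}{2} + v}$)
$Z{\left(-1 \right)} H{\left(-11 \right)} M{\left(5 \right)} = 6 \left(-1\right) \frac{2}{5 + 2 \left(-11\right)} \left(3 - 5\right) = - 6 \frac{2}{5 - 22} \left(3 - 5\right) = - 6 \frac{2}{-17} \left(-2\right) = - 6 \cdot 2 \left(- \frac{1}{17}\right) \left(-2\right) = \left(-6\right) \left(- \frac{2}{17}\right) \left(-2\right) = \frac{12}{17} \left(-2\right) = - \frac{24}{17}$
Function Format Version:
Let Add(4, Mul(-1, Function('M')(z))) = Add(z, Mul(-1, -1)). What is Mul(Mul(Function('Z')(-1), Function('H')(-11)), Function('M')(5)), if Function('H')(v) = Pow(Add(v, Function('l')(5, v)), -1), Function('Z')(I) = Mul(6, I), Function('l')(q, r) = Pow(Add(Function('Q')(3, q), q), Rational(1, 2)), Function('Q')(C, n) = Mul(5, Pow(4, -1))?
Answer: Rational(-24, 17) ≈ -1.4118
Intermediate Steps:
Function('M')(z) = Add(3, Mul(-1, z)) (Function('M')(z) = Add(4, Mul(-1, Add(z, Mul(-1, -1)))) = Add(4, Mul(-1, Add(z, 1))) = Add(4, Mul(-1, Add(1, z))) = Add(4, Add(-1, Mul(-1, z))) = Add(3, Mul(-1, z)))
Function('Q')(C, n) = Rational(5, 4) (Function('Q')(C, n) = Mul(5, Rational(1, 4)) = Rational(5, 4))
Function('l')(q, r) = Pow(Add(Rational(5, 4), q), Rational(1, 2))
Function('H')(v) = Pow(Add(Rational(5, 2), v), -1) (Function('H')(v) = Pow(Add(v, Mul(Rational(1, 2), Pow(Add(5, Mul(4, 5)), Rational(1, 2)))), -1) = Pow(Add(v, Mul(Rational(1, 2), Pow(Add(5, 20), Rational(1, 2)))), -1) = Pow(Add(v, Mul(Rational(1, 2), Pow(25, Rational(1, 2)))), -1) = Pow(Add(v, Mul(Rational(1, 2), 5)), -1) = Pow(Add(v, Rational(5, 2)), -1) = Pow(Add(Rational(5, 2), v), -1))
Mul(Mul(Function('Z')(-1), Function('H')(-11)), Function('M')(5)) = Mul(Mul(Mul(6, -1), Mul(2, Pow(Add(5, Mul(2, -11)), -1))), Add(3, Mul(-1, 5))) = Mul(Mul(-6, Mul(2, Pow(Add(5, -22), -1))), Add(3, -5)) = Mul(Mul(-6, Mul(2, Pow(-17, -1))), -2) = Mul(Mul(-6, Mul(2, Rational(-1, 17))), -2) = Mul(Mul(-6, Rational(-2, 17)), -2) = Mul(Rational(12, 17), -2) = Rational(-24, 17)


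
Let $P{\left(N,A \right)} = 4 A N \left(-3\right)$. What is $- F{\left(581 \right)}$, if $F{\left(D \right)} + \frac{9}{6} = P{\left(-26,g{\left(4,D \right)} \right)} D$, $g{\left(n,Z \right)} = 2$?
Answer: $- \frac{725085}{2} \approx -3.6254 \cdot 10^{5}$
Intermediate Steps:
$P{\left(N,A \right)} = - 12 A N$ ($P{\left(N,A \right)} = 4 A N \left(-3\right) = - 12 A N$)
$F{\left(D \right)} = - \frac{3}{2} + 624 D$ ($F{\left(D \right)} = - \frac{3}{2} + \left(-12\right) 2 \left(-26\right) D = - \frac{3}{2} + 624 D$)
$- F{\left(581 \right)} = - (- \frac{3}{2} + 624 \cdot 581) = - (- \frac{3}{2} + 362544) = \left(-1\right) \frac{725085}{2} = - \frac{725085}{2}$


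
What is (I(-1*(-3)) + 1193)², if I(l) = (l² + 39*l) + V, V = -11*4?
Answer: 1625625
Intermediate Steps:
V = -44
I(l) = -44 + l² + 39*l (I(l) = (l² + 39*l) - 44 = -44 + l² + 39*l)
(I(-1*(-3)) + 1193)² = ((-44 + (-1*(-3))² + 39*(-1*(-3))) + 1193)² = ((-44 + 3² + 39*3) + 1193)² = ((-44 + 9 + 117) + 1193)² = (82 + 1193)² = 1275² = 1625625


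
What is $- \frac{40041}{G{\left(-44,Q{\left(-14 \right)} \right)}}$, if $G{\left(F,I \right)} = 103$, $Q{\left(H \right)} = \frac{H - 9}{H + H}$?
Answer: $- \frac{40041}{103} \approx -388.75$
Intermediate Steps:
$Q{\left(H \right)} = \frac{-9 + H}{2 H}$
$- \frac{40041}{G{\left(-44,Q{\left(-14 \right)} \right)}} = - \frac{40041}{103}$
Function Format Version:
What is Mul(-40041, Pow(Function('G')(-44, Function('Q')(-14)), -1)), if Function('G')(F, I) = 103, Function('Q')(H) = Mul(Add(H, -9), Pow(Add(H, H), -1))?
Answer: Rational(-40041, 103) ≈ -388.75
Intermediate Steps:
Function('Q')(H) = Mul(Rational(1, 2), Pow(H, -1), Add(-9, H)) (Function('Q')(H) = Mul(Add(-9, H), Pow(Mul(2, H), -1)) = Mul(Add(-9, H), Mul(Rational(1, 2), Pow(H, -1))) = Mul(Rational(1, 2), Pow(H, -1), Add(-9, H)))
Mul(-40041, Pow(Function('G')(-44, Function('Q')(-14)), -1)) = Mul(-40041, Pow(103, -1)) = Mul(-40041, Rational(1, 103)) = Rational(-40041, 103)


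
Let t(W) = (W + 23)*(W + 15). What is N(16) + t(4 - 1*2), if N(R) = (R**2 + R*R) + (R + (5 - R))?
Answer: 942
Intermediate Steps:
t(W) = (15 + W)*(23 + W) (t(W) = (23 + W)*(15 + W) = (15 + W)*(23 + W))
N(R) = 5 + 2*R**2 (N(R) = (R**2 + R**2) + 5 = 2*R**2 + 5 = 5 + 2*R**2)
N(16) + t(4 - 1*2) = (5 + 2*16**2) + (345 + (4 - 1*2)**2 + 38*(4 - 1*2)) = (5 + 2*256) + (345 + (4 - 2)**2 + 38*(4 - 2)) = (5 + 512) + (345 + 2**2 + 38*2) = 517 + (345 + 4 + 76) = 517 + 425 = 942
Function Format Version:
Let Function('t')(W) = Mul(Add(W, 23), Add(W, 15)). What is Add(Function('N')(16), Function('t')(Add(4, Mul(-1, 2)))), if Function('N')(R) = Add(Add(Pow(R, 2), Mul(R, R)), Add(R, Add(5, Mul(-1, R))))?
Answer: 942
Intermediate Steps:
Function('t')(W) = Mul(Add(15, W), Add(23, W)) (Function('t')(W) = Mul(Add(23, W), Add(15, W)) = Mul(Add(15, W), Add(23, W)))
Function('N')(R) = Add(5, Mul(2, Pow(R, 2))) (Function('N')(R) = Add(Add(Pow(R, 2), Pow(R, 2)), 5) = Add(Mul(2, Pow(R, 2)), 5) = Add(5, Mul(2, Pow(R, 2))))
Add(Function('N')(16), Function('t')(Add(4, Mul(-1, 2)))) = Add(Add(5, Mul(2, Pow(16, 2))), Add(345, Pow(Add(4, Mul(-1, 2)), 2), Mul(38, Add(4, Mul(-1, 2))))) = Add(Add(5, Mul(2, 256)), Add(345, Pow(Add(4, -2), 2), Mul(38, Add(4, -2)))) = Add(Add(5, 512), Add(345, Pow(2, 2), Mul(38, 2))) = Add(517, Add(345, 4, 76)) = Add(517, 425) = 942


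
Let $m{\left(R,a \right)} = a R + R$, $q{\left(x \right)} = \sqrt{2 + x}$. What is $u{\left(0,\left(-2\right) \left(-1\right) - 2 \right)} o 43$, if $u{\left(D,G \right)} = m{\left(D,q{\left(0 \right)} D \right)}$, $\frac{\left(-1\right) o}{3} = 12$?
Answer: $0$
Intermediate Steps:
$o = -36$ ($o = \left(-3\right) 12 = -36$)
$m{\left(R,a \right)} = R + R a$ ($m{\left(R,a \right)} = R a + R = R + R a$)
$u{\left(D,G \right)} = D \left(1 + D \sqrt{2}\right)$ ($u{\left(D,G \right)} = D \left(1 + \sqrt{2 + 0} D\right) = D \left(1 + \sqrt{2} D\right) = D \left(1 + D \sqrt{2}\right)$)
$u{\left(0,\left(-2\right) \left(-1\right) - 2 \right)} o 43 = 0 \left(1 + 0 \sqrt{2}\right) \left(-36\right) 43 = 0 \left(1 + 0\right) \left(-36\right) 43 = 0 \cdot 1 \left(-36\right) 43 = 0 \left(-36\right) 43 = 0 \cdot 43 = 0$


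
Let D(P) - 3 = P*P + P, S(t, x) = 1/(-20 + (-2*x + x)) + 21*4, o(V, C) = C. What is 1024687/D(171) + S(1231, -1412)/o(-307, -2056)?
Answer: 976388514163/28061439360 ≈ 34.795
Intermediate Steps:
S(t, x) = 84 + 1/(-20 - x) (S(t, x) = 1/(-20 - x) + 84 = 84 + 1/(-20 - x))
D(P) = 3 + P + P**2 (D(P) = 3 + (P*P + P) = 3 + (P**2 + P) = 3 + (P + P**2) = 3 + P + P**2)
1024687/D(171) + S(1231, -1412)/o(-307, -2056) = 1024687/(3 + 171 + 171**2) + ((1679 + 84*(-1412))/(20 - 1412))/(-2056) = 1024687/(3 + 171 + 29241) + ((1679 - 118608)/(-1392))*(-1/2056) = 1024687/29415 - 1/1392*(-116929)*(-1/2056) = 1024687*(1/29415) + (116929/1392)*(-1/2056) = 1024687/29415 - 116929/2861952 = 976388514163/28061439360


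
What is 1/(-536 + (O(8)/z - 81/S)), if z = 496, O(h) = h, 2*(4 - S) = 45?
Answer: -2294/1219503 ≈ -0.0018811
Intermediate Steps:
S = -37/2 (S = 4 - ½*45 = 4 - 45/2 = -37/2 ≈ -18.500)
1/(-536 + (O(8)/z - 81/S)) = 1/(-536 + (8/496 - 81/(-37/2))) = 1/(-536 + (8*(1/496) - 81*(-2/37))) = 1/(-536 + (1/62 + 162/37)) = 1/(-536 + 10081/2294) = 1/(-1219503/2294) = -2294/1219503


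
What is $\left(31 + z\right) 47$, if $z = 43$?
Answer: $3478$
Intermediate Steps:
$\left(31 + z\right) 47 = \left(31 + 43\right) 47 = 74 \cdot 47 = 3478$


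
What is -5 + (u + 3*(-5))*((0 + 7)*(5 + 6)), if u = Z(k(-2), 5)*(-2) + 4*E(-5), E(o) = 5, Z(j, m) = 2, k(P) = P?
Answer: 72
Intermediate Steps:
u = 16 (u = 2*(-2) + 4*5 = -4 + 20 = 16)
-5 + (u + 3*(-5))*((0 + 7)*(5 + 6)) = -5 + (16 + 3*(-5))*((0 + 7)*(5 + 6)) = -5 + (16 - 15)*(7*11) = -5 + 1*77 = -5 + 77 = 72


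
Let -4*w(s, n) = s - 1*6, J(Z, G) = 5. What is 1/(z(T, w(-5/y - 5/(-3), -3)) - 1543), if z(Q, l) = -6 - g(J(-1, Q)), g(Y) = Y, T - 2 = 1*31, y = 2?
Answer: -1/1554 ≈ -0.00064350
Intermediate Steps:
T = 33 (T = 2 + 1*31 = 2 + 31 = 33)
w(s, n) = 3/2 - s/4 (w(s, n) = -(s - 1*6)/4 = -(s - 6)/4 = -(-6 + s)/4 = 3/2 - s/4)
z(Q, l) = -11 (z(Q, l) = -6 - 1*5 = -6 - 5 = -11)
1/(z(T, w(-5/y - 5/(-3), -3)) - 1543) = 1/(-11 - 1543) = 1/(-1554) = -1/1554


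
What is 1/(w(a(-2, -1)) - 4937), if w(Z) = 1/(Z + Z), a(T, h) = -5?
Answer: -10/49371 ≈ -0.00020255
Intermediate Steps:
w(Z) = 1/(2*Z)
1/(w(a(-2, -1)) - 4937) = 1/((½)/(-5) - 4937) = 1/((½)*(-⅕) - 4937) = 1/(-⅒ - 4937) = 1/(-49371/10) = -10/49371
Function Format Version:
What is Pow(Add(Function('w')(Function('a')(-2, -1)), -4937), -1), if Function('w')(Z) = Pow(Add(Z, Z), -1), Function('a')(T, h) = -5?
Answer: Rational(-10, 49371) ≈ -0.00020255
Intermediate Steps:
Function('w')(Z) = Mul(Rational(1, 2), Pow(Z, -1)) (Function('w')(Z) = Pow(Mul(2, Z), -1) = Mul(Rational(1, 2), Pow(Z, -1)))
Pow(Add(Function('w')(Function('a')(-2, -1)), -4937), -1) = Pow(Add(Mul(Rational(1, 2), Pow(-5, -1)), -4937), -1) = Pow(Add(Mul(Rational(1, 2), Rational(-1, 5)), -4937), -1) = Pow(Add(Rational(-1, 10), -4937), -1) = Pow(Rational(-49371, 10), -1) = Rational(-10, 49371)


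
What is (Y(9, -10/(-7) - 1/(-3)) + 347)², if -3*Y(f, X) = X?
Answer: 476286976/3969 ≈ 1.2000e+5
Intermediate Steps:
Y(f, X) = -X/3
(Y(9, -10/(-7) - 1/(-3)) + 347)² = (-(-10/(-7) - 1/(-3))/3 + 347)² = (-(-10*(-⅐) - 1*(-⅓))/3 + 347)² = (-(10/7 + ⅓)/3 + 347)² = (-⅓*37/21 + 347)² = (-37/63 + 347)² = (21824/63)² = 476286976/3969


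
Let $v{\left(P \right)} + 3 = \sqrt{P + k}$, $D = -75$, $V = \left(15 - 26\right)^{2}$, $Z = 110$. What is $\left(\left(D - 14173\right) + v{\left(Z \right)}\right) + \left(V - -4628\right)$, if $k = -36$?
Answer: $-9502 + \sqrt{74} \approx -9493.4$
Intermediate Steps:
$V = 121$ ($V = \left(-11\right)^{2} = 121$)
$v{\left(P \right)} = -3 + \sqrt{-36 + P}$ ($v{\left(P \right)} = -3 + \sqrt{P - 36} = -3 + \sqrt{-36 + P}$)
$\left(\left(D - 14173\right) + v{\left(Z \right)}\right) + \left(V - -4628\right) = \left(\left(-75 - 14173\right) - \left(3 - \sqrt{-36 + 110}\right)\right) + \left(121 - -4628\right) = \left(\left(-75 - 14173\right) - \left(3 - \sqrt{74}\right)\right) + \left(121 + 4628\right) = \left(-14248 - \left(3 - \sqrt{74}\right)\right) + 4749 = \left(-14251 + \sqrt{74}\right) + 4749 = -9502 + \sqrt{74}$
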